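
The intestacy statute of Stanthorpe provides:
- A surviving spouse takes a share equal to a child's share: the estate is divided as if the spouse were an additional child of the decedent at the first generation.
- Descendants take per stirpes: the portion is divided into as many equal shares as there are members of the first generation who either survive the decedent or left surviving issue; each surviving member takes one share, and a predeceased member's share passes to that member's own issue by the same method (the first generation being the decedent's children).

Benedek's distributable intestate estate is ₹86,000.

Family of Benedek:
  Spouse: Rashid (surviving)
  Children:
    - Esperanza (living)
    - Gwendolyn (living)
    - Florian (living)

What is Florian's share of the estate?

The spouse counts as an additional share at the children's level, so there are 4 primary shares of ₹21,500. Rashid takes one such share (₹21,500).
The children's combined portion (₹64,500) is divided into 3 shares of ₹21,500: Esperanza, Gwendolyn, and Florian each take ₹21,500.

Florian receives ₹21,500.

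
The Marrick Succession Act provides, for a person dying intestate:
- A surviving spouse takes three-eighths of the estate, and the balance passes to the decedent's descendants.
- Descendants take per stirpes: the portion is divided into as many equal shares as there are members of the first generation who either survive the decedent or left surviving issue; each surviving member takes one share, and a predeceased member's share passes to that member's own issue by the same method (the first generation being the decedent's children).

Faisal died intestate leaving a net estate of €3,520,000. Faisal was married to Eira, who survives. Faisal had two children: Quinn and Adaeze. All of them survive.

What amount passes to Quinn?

Quinn receives €1,100,000.

Eira takes three-eighths of €3,520,000 = €1,320,000. The remaining €2,200,000 passes to the descendants.
The descendants' portion (€2,200,000) is divided into 2 shares of €1,100,000: Quinn and Adaeze each take €1,100,000.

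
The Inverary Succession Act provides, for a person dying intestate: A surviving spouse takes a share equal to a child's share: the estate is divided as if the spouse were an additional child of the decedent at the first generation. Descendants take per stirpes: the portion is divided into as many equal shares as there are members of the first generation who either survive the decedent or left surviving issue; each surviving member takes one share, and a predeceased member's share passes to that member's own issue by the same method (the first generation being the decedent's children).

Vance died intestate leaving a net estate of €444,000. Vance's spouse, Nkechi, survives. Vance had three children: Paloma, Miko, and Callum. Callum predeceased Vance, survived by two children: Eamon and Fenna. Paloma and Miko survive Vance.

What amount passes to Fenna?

The spouse counts as an additional share at the children's level, so there are 4 primary shares of €111,000. Nkechi takes one such share (€111,000).
The children's combined portion (€333,000) is divided into 3 shares of €111,000: Paloma and Miko each take €111,000; Callum's €111,000 share passes to Callum's issue.
Callum's share (€111,000) is divided into 2 shares of €55,500: Eamon and Fenna each take €55,500.

Fenna receives €55,500.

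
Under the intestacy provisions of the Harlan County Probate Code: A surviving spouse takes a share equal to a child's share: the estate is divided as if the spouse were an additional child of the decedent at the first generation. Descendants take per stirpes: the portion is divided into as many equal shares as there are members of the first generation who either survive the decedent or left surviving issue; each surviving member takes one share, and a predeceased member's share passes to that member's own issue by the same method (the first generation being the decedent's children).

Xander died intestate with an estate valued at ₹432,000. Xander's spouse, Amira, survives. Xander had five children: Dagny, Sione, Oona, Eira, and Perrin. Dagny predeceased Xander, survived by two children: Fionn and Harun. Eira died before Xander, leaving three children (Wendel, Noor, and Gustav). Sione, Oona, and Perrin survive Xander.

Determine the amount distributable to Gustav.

Gustav receives ₹24,000.

The spouse counts as an additional share at the children's level, so there are 6 primary shares of ₹72,000. Amira takes one such share (₹72,000).
The children's combined portion (₹360,000) is divided into 5 shares of ₹72,000: Sione, Oona, and Perrin each take ₹72,000; Dagny's ₹72,000 share passes to Dagny's issue; Eira's ₹72,000 share passes to Eira's issue.
Dagny's share (₹72,000) is divided into 2 shares of ₹36,000: Fionn and Harun each take ₹36,000.
Eira's share (₹72,000) is divided into 3 shares of ₹24,000: Wendel, Noor, and Gustav each take ₹24,000.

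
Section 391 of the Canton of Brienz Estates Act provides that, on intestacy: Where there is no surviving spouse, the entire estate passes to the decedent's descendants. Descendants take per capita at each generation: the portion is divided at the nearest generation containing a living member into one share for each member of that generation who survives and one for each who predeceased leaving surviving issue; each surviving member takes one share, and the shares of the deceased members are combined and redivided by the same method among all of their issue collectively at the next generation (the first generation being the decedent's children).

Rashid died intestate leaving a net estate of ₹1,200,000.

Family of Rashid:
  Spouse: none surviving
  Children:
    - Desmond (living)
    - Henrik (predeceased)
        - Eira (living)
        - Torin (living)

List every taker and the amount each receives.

The entire ₹1,200,000 passes to the descendants.
That amount (₹1,200,000) is divided at the children's generation into 2 shares of ₹600,000. Desmond takes ₹600,000. The remaining share for the deceased Henrik (₹600,000) is carried to the next generation.
That pool (₹600,000) is divided at the grandchildren's generation equally among Eira and Torin: ₹300,000 each.

Desmond: ₹600,000; Eira: ₹300,000; Torin: ₹300,000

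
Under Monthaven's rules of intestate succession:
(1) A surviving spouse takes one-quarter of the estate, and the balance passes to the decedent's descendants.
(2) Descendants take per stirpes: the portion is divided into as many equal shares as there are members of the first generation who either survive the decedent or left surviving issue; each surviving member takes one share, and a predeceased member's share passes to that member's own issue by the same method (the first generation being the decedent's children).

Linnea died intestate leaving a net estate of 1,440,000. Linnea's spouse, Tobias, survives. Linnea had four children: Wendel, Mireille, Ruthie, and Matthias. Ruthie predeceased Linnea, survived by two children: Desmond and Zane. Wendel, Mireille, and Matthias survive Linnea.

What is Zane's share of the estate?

Zane receives 135,000.

Tobias takes one-quarter of 1,440,000 = 360,000. The remaining 1,080,000 passes to the descendants.
The descendants' portion (1,080,000) is divided into 4 shares of 270,000: Wendel, Mireille, and Matthias each take 270,000; Ruthie's 270,000 share passes to Ruthie's issue.
Ruthie's share (270,000) is divided into 2 shares of 135,000: Desmond and Zane each take 135,000.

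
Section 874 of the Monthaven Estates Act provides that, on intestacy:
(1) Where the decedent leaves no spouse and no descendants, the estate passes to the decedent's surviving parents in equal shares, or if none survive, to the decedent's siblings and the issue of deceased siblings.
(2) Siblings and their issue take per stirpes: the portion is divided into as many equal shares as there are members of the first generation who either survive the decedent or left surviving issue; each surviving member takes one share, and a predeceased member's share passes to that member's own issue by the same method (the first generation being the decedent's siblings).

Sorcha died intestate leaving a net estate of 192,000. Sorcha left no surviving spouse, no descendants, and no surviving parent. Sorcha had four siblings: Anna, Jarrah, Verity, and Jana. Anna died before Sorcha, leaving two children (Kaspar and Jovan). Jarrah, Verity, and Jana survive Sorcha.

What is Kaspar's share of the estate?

The entire 192,000 passes to the siblings and their issue.
That amount (192,000) is divided into 4 shares of 48,000: Jarrah, Verity, and Jana each take 48,000; Anna's 48,000 share passes to Anna's issue.
Anna's share (48,000) is divided into 2 shares of 24,000: Kaspar and Jovan each take 24,000.

Kaspar receives 24,000.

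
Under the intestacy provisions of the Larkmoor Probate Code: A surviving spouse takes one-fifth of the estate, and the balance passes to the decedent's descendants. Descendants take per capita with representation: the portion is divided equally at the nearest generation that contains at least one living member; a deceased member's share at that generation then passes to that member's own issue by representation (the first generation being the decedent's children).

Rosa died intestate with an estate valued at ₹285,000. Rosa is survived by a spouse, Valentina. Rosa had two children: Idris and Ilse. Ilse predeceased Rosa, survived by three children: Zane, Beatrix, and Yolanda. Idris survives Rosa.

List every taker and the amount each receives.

Valentina: ₹57,000; Idris: ₹114,000; Zane: ₹38,000; Beatrix: ₹38,000; Yolanda: ₹38,000

Valentina takes one-fifth of ₹285,000 = ₹57,000. The remaining ₹228,000 passes to the descendants.
The descendants' portion (₹228,000) is divided into 2 shares of ₹114,000: Idris takes ₹114,000; Ilse's ₹114,000 share passes to Ilse's issue.
Ilse's share (₹114,000) is divided into 3 shares of ₹38,000: Zane, Beatrix, and Yolanda each take ₹38,000.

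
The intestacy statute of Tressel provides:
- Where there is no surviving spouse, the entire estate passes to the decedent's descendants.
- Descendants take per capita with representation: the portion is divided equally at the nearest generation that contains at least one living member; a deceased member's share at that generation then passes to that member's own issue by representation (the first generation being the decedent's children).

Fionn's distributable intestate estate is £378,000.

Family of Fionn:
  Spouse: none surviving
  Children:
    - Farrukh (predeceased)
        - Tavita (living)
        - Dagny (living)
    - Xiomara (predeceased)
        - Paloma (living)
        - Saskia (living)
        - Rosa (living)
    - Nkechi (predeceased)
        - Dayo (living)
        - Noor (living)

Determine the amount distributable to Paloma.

The entire £378,000 passes to the descendants.
No child survives, so the initial division is made at the grandchildren's generation.
That amount (£378,000) is divided into 7 shares of £54,000: Tavita, Dagny, Paloma, Saskia, Rosa, Dayo, and Noor each take £54,000.

Paloma receives £54,000.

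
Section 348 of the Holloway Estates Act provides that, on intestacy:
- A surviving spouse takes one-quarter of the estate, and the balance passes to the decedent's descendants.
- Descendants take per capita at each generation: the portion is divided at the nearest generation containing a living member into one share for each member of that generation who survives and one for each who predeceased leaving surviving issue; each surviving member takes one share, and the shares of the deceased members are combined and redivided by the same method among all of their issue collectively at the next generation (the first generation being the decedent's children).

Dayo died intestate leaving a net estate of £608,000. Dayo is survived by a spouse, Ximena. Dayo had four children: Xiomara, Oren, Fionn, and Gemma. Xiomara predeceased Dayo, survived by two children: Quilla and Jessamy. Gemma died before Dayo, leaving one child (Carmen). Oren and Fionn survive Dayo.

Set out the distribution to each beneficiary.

Ximena takes one-quarter of £608,000 = £152,000. The remaining £456,000 passes to the descendants.
The descendants' portion (£456,000) is divided at the children's generation into 4 shares of £114,000. Oren and Fionn each take £114,000. The 2 shares of the deceased (Xiomara and Gemma) are combined into a pool of £228,000.
That pool (£228,000) is divided at the grandchildren's generation equally among Quilla, Jessamy, and Carmen: £76,000 each.

Ximena: £152,000; Quilla: £76,000; Jessamy: £76,000; Oren: £114,000; Fionn: £114,000; Carmen: £76,000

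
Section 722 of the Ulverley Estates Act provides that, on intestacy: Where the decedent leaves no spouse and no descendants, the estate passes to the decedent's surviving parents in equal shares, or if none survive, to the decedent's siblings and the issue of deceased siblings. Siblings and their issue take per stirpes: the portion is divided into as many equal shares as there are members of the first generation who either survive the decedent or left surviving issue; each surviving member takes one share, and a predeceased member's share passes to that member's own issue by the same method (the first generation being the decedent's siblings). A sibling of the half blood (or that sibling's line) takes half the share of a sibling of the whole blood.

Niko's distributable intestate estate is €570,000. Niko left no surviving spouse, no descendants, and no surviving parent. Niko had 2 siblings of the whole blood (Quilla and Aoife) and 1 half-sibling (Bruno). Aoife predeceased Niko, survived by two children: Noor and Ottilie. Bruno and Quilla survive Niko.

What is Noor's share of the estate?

The entire €570,000 passes to the siblings and their issue.
Counting each half-blood sibling's line as half a unit, there are 5/2 units in €570,000, so one unit is €228,000. Whole-blood lines (Quilla and Aoife) take €228,000 each; half-blood lines (Bruno) take €114,000 each.
Aoife's share (€228,000) is divided into 2 shares of €114,000: Noor and Ottilie each take €114,000.

Noor receives €114,000.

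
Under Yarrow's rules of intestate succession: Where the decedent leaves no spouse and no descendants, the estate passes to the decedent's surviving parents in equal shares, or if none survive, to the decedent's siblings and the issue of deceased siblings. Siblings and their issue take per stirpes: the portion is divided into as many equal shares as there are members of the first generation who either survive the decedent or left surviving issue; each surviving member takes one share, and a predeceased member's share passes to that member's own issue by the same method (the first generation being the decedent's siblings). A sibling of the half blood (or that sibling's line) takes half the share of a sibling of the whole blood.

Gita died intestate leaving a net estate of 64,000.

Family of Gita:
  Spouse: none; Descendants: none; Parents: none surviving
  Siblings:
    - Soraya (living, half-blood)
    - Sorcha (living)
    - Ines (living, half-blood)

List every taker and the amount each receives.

The entire 64,000 passes to the siblings and their issue.
Counting each half-blood sibling's line as half a unit, there are 2 units in 64,000, so one unit is 32,000. Whole-blood lines (Sorcha) take 32,000 each; half-blood lines (Soraya and Ines) take 16,000 each.

Soraya: 16,000; Sorcha: 32,000; Ines: 16,000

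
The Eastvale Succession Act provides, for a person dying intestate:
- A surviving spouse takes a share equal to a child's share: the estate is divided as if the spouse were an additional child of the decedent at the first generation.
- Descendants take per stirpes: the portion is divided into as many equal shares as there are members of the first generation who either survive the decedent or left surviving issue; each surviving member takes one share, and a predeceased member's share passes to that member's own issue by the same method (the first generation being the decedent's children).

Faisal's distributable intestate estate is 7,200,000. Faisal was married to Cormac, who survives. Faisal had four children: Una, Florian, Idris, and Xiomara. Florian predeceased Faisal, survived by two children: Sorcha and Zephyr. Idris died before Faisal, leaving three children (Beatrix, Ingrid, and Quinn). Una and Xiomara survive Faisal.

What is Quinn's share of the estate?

Quinn receives 480,000.

The spouse counts as an additional share at the children's level, so there are 5 primary shares of 1,440,000. Cormac takes one such share (1,440,000).
The children's combined portion (5,760,000) is divided into 4 shares of 1,440,000: Una and Xiomara each take 1,440,000; Florian's 1,440,000 share passes to Florian's issue; Idris's 1,440,000 share passes to Idris's issue.
Florian's share (1,440,000) is divided into 2 shares of 720,000: Sorcha and Zephyr each take 720,000.
Idris's share (1,440,000) is divided into 3 shares of 480,000: Beatrix, Ingrid, and Quinn each take 480,000.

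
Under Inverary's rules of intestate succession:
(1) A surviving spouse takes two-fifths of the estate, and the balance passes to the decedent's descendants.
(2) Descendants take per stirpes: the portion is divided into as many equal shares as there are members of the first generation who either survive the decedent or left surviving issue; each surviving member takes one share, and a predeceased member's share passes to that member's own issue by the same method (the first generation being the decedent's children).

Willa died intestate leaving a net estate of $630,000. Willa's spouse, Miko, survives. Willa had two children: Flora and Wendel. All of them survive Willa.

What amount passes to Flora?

Flora receives $189,000.

Miko takes two-fifths of $630,000 = $252,000. The remaining $378,000 passes to the descendants.
The descendants' portion ($378,000) is divided into 2 shares of $189,000: Flora and Wendel each take $189,000.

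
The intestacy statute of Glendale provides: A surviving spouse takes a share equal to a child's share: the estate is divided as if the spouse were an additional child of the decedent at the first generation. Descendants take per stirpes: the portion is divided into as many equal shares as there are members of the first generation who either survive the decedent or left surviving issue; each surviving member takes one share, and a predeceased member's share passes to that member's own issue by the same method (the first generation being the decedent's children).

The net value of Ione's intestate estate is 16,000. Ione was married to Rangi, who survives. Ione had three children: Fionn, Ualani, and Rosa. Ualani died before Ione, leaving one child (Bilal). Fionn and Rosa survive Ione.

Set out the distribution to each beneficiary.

The spouse counts as an additional share at the children's level, so there are 4 primary shares of 4,000. Rangi takes one such share (4,000).
The children's combined portion (12,000) is divided into 3 shares of 4,000: Fionn and Rosa each take 4,000; Ualani's 4,000 share passes to Ualani's issue.
Ualani's share (4,000) passes entirely to Bilal.

Rangi: 4,000; Fionn: 4,000; Bilal: 4,000; Rosa: 4,000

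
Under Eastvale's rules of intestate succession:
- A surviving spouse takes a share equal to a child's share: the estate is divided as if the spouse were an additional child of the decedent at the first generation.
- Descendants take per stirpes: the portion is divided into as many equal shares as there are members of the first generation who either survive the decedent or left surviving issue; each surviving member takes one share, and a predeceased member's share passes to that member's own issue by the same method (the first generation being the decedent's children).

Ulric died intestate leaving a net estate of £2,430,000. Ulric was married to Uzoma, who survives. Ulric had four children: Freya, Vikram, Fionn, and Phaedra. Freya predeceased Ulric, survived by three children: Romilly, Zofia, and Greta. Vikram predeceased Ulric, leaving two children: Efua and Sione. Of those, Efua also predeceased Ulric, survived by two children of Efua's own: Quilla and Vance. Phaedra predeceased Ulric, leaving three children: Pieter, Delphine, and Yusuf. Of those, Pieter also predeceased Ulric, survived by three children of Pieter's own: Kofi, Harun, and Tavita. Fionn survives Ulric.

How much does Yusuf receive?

The spouse counts as an additional share at the children's level, so there are 5 primary shares of £486,000. Uzoma takes one such share (£486,000).
The children's combined portion (£1,944,000) is divided into 4 shares of £486,000: Fionn takes £486,000; Freya's £486,000 share passes to Freya's issue; Vikram's £486,000 share passes to Vikram's issue; Phaedra's £486,000 share passes to Phaedra's issue.
Freya's share (£486,000) is divided into 3 shares of £162,000: Romilly, Zofia, and Greta each take £162,000.
Vikram's share (£486,000) is divided into 2 shares of £243,000: Sione takes £243,000; Efua's £243,000 share passes to Efua's issue.
Efua's share (£243,000) is divided into 2 shares of £121,500: Quilla and Vance each take £121,500.
Phaedra's share (£486,000) is divided into 3 shares of £162,000: Delphine and Yusuf each take £162,000; Pieter's £162,000 share passes to Pieter's issue.
Pieter's share (£162,000) is divided into 3 shares of £54,000: Kofi, Harun, and Tavita each take £54,000.

Yusuf receives £162,000.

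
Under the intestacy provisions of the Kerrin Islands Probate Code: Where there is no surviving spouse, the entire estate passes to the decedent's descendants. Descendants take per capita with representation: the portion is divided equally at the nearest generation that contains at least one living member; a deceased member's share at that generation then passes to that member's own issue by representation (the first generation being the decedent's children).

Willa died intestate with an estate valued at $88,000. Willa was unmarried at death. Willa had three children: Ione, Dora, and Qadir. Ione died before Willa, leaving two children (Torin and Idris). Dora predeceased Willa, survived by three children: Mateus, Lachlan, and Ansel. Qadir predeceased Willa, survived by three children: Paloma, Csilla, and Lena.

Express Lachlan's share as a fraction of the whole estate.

The entire $88,000 passes to the descendants.
No child survives, so the initial division is made at the grandchildren's generation.
That amount ($88,000) is divided into 8 shares of $11,000: Torin, Idris, Mateus, Lachlan, Ansel, Paloma, Csilla, and Lena each take $11,000.

Lachlan receives 1/8 of the estate.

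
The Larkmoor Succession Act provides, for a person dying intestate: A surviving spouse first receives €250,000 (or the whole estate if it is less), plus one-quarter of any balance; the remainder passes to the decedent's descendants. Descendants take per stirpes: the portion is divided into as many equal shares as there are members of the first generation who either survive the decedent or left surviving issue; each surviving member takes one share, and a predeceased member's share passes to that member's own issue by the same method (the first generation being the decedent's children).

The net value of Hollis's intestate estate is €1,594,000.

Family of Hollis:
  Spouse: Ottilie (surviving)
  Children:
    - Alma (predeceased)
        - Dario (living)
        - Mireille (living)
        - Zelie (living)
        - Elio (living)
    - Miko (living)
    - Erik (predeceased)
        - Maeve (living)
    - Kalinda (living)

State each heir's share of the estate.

Ottilie: €586,000; Dario: €63,000; Mireille: €63,000; Zelie: €63,000; Elio: €63,000; Miko: €252,000; Maeve: €252,000; Kalinda: €252,000

Ottilie first takes €250,000, leaving a balance of €1,344,000. Ottilie then takes one-quarter of the balance (€336,000), for a total of €586,000. The remaining €1,008,000 passes to the descendants.
The descendants' portion (€1,008,000) is divided into 4 shares of €252,000: Miko and Kalinda each take €252,000; Alma's €252,000 share passes to Alma's issue; Erik's €252,000 share passes to Erik's issue.
Alma's share (€252,000) is divided into 4 shares of €63,000: Dario, Mireille, Zelie, and Elio each take €63,000.
Erik's share (€252,000) passes entirely to Maeve.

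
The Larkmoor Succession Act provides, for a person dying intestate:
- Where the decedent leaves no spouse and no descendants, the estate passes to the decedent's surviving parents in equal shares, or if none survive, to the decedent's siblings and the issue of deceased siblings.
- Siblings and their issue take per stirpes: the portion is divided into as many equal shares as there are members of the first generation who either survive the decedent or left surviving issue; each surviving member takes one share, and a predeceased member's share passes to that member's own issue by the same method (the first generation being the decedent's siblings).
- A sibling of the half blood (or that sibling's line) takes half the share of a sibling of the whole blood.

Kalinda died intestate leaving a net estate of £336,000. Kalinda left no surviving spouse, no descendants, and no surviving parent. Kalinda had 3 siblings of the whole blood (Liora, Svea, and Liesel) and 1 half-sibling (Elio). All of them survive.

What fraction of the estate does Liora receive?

Liora receives 2/7 of the estate.

The entire £336,000 passes to the siblings and their issue.
Counting each half-blood sibling's line as half a unit, there are 7/2 units in £336,000, so one unit is £96,000. Whole-blood lines (Liora, Svea, and Liesel) take £96,000 each; half-blood lines (Elio) take £48,000 each.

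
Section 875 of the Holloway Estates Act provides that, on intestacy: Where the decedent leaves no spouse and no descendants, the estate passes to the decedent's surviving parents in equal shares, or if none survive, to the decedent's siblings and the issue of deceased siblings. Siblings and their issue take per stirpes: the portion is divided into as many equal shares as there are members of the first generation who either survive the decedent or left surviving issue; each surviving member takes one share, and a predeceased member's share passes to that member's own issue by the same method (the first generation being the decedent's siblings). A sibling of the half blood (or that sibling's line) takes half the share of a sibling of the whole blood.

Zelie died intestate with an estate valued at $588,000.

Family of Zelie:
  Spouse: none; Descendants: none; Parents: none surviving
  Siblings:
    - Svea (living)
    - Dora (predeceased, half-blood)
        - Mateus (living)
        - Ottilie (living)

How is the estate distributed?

Svea: $392,000; Mateus: $98,000; Ottilie: $98,000

The entire $588,000 passes to the siblings and their issue.
Counting each half-blood sibling's line as half a unit, there are 3/2 units in $588,000, so one unit is $392,000. Whole-blood lines (Svea) take $392,000 each; half-blood lines (Dora) take $196,000 each.
Dora's share ($196,000) is divided into 2 shares of $98,000: Mateus and Ottilie each take $98,000.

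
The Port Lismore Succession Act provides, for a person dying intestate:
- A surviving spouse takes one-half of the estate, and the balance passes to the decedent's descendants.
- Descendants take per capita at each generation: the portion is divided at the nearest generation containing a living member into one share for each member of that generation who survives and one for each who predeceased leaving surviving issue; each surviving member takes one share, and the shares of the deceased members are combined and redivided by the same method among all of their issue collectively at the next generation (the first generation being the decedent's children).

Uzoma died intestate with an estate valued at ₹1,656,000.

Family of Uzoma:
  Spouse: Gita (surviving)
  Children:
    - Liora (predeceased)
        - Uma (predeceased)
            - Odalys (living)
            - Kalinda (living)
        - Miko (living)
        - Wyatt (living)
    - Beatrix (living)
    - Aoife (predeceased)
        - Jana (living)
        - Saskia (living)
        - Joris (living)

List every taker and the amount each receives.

Gita takes one-half of ₹1,656,000 = ₹828,000. The remaining ₹828,000 passes to the descendants.
The descendants' portion (₹828,000) is divided at the children's generation into 3 shares of ₹276,000. Beatrix takes ₹276,000. The 2 shares of the deceased (Liora and Aoife) are combined into a pool of ₹552,000.
That pool (₹552,000) is divided at the grandchildren's generation into 6 shares of ₹92,000. Miko, Wyatt, Jana, Saskia, and Joris each take ₹92,000. The remaining share for the deceased Uma (₹92,000) is carried to the next generation.
That pool (₹92,000) is divided at the great-grandchildren's generation equally among Odalys and Kalinda: ₹46,000 each.

Gita: ₹828,000; Odalys: ₹46,000; Kalinda: ₹46,000; Miko: ₹92,000; Wyatt: ₹92,000; Beatrix: ₹276,000; Jana: ₹92,000; Saskia: ₹92,000; Joris: ₹92,000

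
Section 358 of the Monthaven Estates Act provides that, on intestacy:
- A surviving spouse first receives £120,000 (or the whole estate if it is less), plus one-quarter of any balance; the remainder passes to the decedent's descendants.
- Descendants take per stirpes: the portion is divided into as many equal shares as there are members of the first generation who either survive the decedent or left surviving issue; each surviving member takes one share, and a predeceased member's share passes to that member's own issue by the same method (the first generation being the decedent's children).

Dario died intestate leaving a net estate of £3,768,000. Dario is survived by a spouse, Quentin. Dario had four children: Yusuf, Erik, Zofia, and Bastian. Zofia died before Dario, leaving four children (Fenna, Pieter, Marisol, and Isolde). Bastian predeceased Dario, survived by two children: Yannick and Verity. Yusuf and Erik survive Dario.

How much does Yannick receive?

Yannick receives £342,000.

Quentin first takes £120,000, leaving a balance of £3,648,000. Quentin then takes one-quarter of the balance (£912,000), for a total of £1,032,000. The remaining £2,736,000 passes to the descendants.
The descendants' portion (£2,736,000) is divided into 4 shares of £684,000: Yusuf and Erik each take £684,000; Zofia's £684,000 share passes to Zofia's issue; Bastian's £684,000 share passes to Bastian's issue.
Zofia's share (£684,000) is divided into 4 shares of £171,000: Fenna, Pieter, Marisol, and Isolde each take £171,000.
Bastian's share (£684,000) is divided into 2 shares of £342,000: Yannick and Verity each take £342,000.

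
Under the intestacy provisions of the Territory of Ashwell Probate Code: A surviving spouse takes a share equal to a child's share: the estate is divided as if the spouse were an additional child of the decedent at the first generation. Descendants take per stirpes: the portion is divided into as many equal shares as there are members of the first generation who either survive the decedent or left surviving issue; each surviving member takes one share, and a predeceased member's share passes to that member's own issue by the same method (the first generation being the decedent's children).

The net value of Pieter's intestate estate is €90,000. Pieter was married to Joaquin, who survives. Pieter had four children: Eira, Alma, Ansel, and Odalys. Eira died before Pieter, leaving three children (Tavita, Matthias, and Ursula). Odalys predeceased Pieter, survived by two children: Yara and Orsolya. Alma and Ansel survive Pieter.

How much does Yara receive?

The spouse counts as an additional share at the children's level, so there are 5 primary shares of €18,000. Joaquin takes one such share (€18,000).
The children's combined portion (€72,000) is divided into 4 shares of €18,000: Alma and Ansel each take €18,000; Eira's €18,000 share passes to Eira's issue; Odalys's €18,000 share passes to Odalys's issue.
Eira's share (€18,000) is divided into 3 shares of €6,000: Tavita, Matthias, and Ursula each take €6,000.
Odalys's share (€18,000) is divided into 2 shares of €9,000: Yara and Orsolya each take €9,000.

Yara receives €9,000.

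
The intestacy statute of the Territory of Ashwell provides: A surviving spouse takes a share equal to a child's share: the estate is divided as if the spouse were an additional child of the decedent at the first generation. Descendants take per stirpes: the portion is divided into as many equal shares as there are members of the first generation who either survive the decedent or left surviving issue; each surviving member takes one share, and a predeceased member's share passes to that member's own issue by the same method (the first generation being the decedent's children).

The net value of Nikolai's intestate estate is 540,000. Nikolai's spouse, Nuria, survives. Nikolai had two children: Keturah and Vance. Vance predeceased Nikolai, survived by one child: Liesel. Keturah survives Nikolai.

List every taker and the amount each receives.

The spouse counts as an additional share at the children's level, so there are 3 primary shares of 180,000. Nuria takes one such share (180,000).
The children's combined portion (360,000) is divided into 2 shares of 180,000: Keturah takes 180,000; Vance's 180,000 share passes to Vance's issue.
Vance's share (180,000) passes entirely to Liesel.

Nuria: 180,000; Keturah: 180,000; Liesel: 180,000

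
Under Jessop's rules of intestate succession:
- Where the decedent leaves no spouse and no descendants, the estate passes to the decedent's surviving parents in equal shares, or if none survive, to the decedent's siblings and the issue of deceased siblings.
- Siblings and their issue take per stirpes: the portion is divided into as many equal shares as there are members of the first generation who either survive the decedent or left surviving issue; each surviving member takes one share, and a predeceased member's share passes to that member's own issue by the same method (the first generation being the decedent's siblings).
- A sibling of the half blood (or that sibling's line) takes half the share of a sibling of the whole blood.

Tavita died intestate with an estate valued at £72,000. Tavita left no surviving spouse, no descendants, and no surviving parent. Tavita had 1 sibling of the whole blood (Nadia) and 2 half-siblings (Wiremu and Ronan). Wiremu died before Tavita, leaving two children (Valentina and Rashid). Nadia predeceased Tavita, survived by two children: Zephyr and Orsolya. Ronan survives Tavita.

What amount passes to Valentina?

Valentina receives £9,000.

The entire £72,000 passes to the siblings and their issue.
Counting each half-blood sibling's line as half a unit, there are 2 units in £72,000, so one unit is £36,000. Whole-blood lines (Nadia) take £36,000 each; half-blood lines (Wiremu and Ronan) take £18,000 each.
Wiremu's share (£18,000) is divided into 2 shares of £9,000: Valentina and Rashid each take £9,000.
Nadia's share (£36,000) is divided into 2 shares of £18,000: Zephyr and Orsolya each take £18,000.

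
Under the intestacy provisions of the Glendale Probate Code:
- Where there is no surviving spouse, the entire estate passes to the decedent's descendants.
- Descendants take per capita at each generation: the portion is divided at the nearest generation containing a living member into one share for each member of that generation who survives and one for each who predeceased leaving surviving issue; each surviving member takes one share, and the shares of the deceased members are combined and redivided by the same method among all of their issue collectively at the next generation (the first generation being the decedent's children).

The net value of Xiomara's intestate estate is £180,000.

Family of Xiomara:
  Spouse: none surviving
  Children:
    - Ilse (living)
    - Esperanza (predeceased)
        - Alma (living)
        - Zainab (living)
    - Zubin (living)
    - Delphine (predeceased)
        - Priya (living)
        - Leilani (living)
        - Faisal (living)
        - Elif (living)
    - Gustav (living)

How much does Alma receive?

Alma receives £12,000.

The entire £180,000 passes to the descendants.
That amount (£180,000) is divided at the children's generation into 5 shares of £36,000. Ilse, Zubin, and Gustav each take £36,000. The 2 shares of the deceased (Esperanza and Delphine) are combined into a pool of £72,000.
That pool (£72,000) is divided at the grandchildren's generation equally among Alma, Zainab, Priya, Leilani, Faisal, and Elif: £12,000 each.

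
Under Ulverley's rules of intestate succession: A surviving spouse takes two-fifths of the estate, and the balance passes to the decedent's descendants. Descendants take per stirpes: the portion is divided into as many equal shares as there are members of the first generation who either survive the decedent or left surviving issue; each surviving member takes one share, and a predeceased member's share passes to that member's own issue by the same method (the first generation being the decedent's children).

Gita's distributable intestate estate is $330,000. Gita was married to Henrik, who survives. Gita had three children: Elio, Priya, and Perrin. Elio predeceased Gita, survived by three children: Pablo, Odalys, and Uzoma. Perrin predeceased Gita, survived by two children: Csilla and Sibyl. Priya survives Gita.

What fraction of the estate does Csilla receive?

Henrik takes two-fifths of $330,000 = $132,000. The remaining $198,000 passes to the descendants.
The descendants' portion ($198,000) is divided into 3 shares of $66,000: Priya takes $66,000; Elio's $66,000 share passes to Elio's issue; Perrin's $66,000 share passes to Perrin's issue.
Elio's share ($66,000) is divided into 3 shares of $22,000: Pablo, Odalys, and Uzoma each take $22,000.
Perrin's share ($66,000) is divided into 2 shares of $33,000: Csilla and Sibyl each take $33,000.

Csilla receives 1/10 of the estate.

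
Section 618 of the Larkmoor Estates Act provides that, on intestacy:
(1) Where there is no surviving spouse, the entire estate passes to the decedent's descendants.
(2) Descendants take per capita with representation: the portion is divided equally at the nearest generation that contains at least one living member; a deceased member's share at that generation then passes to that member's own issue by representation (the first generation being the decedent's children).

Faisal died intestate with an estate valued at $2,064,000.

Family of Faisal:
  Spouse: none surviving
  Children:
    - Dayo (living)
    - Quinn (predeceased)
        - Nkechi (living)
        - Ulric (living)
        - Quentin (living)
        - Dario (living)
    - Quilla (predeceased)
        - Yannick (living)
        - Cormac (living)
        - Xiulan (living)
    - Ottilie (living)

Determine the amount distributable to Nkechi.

The entire $2,064,000 passes to the descendants.
That amount ($2,064,000) is divided into 4 shares of $516,000: Dayo and Ottilie each take $516,000; Quinn's $516,000 share passes to Quinn's issue; Quilla's $516,000 share passes to Quilla's issue.
Quinn's share ($516,000) is divided into 4 shares of $129,000: Nkechi, Ulric, Quentin, and Dario each take $129,000.
Quilla's share ($516,000) is divided into 3 shares of $172,000: Yannick, Cormac, and Xiulan each take $172,000.

Nkechi receives $129,000.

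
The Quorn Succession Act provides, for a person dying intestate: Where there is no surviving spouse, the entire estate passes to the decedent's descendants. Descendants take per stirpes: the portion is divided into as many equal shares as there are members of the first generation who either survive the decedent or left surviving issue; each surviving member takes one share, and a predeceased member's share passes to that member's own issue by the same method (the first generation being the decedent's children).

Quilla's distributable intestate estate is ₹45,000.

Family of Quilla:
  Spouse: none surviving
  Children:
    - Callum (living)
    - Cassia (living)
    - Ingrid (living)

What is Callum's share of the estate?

The entire ₹45,000 passes to the descendants.
That amount (₹45,000) is divided into 3 shares of ₹15,000: Callum, Cassia, and Ingrid each take ₹15,000.

Callum receives ₹15,000.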